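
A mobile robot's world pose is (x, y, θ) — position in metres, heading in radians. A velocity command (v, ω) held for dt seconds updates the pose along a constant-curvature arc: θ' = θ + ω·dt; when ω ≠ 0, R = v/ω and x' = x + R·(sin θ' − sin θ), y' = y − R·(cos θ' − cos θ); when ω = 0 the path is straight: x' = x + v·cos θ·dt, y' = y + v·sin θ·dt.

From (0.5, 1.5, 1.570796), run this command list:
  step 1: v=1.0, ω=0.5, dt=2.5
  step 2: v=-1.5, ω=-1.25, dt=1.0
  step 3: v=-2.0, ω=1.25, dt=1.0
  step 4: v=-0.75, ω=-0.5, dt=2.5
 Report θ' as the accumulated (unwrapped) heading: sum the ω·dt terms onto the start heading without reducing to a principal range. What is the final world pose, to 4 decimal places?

(2.0748, -0.6827, 1.5708)

step 1: θ'=2.8208 (R=2.0000) → pose (-0.8694, 3.3980, 2.8208)
step 2: θ'=1.5708 (R=1.2000) → pose (-0.0477, 2.2592, 1.5708)
step 3: θ'=2.8208 (R=-1.6000) → pose (1.0477, 0.7408, 2.8208)
step 4: θ'=1.5708 (R=1.5000) → pose (2.0748, -0.6827, 1.5708)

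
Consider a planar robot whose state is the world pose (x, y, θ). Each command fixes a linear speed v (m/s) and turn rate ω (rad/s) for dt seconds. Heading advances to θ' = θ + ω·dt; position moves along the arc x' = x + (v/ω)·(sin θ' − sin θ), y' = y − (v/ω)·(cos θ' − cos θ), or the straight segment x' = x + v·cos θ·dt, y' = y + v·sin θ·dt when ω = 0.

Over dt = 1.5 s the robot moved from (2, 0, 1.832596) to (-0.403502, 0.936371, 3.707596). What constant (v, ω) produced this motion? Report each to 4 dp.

Δθ = 3.707596 − 1.832596 = 1.875000
ω = Δθ/dt = 1.875000/1.5 = 1.2500
R = Δx/(sin θ' − sin θ) = 1.6000
v = R·ω = 1.6000·1.2500 = 2.0000

v = 2.0000, ω = 1.2500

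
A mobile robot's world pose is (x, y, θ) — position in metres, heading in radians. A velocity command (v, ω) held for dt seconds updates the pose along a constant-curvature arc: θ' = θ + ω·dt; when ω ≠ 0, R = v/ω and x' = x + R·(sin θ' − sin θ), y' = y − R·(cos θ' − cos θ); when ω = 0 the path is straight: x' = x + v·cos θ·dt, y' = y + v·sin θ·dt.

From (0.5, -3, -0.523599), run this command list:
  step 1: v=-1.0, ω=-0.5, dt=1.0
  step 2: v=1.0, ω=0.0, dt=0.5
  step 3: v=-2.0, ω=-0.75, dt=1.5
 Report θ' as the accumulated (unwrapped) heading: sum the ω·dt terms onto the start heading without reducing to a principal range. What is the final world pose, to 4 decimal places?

(0.0957, 0.1084, -2.1486)

step 1: θ'=-1.0236 (R=2.0000) → pose (-0.2080, -2.3085, -1.0236)
step 2: θ'=-1.0236 (straight) → pose (0.0522, -2.7355, -1.0236)
step 3: θ'=-2.1486 (R=2.6667) → pose (0.0957, 0.1084, -2.1486)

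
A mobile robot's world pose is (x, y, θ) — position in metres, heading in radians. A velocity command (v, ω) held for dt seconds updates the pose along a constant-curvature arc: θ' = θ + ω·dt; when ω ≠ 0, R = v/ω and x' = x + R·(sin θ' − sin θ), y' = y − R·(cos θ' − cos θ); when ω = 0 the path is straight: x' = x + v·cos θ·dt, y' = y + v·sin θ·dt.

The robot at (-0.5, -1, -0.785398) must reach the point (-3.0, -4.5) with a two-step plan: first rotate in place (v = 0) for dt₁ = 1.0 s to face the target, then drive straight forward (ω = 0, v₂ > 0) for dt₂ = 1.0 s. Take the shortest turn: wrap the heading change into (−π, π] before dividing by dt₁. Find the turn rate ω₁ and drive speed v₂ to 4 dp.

heading to target = atan2(-4.5−-1, -3−-0.5) = -2.1910
Δθ = wrap(-2.1910 − -0.7854) = -1.4056; ω₁ = Δθ/dt₁ = -1.4056
distance = √((-3−-0.5)² + (-4.5−-1)²) = 4.3012; v₂ = distance/dt₂ = 4.3012

ω₁ = -1.4056, v₂ = 4.3012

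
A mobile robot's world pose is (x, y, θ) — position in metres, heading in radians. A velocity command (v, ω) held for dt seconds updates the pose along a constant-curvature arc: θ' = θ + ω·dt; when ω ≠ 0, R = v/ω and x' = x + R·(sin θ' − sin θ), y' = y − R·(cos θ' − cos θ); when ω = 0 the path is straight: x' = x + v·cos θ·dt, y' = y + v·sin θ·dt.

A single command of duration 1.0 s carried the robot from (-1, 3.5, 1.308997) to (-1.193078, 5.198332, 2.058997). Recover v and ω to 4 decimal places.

Δθ = 2.058997 − 1.308997 = 0.750000
ω = Δθ/dt = 0.750000/1.0 = 0.7500
R = −Δy/(cos θ' − cos θ) = 2.3333
v = R·ω = 2.3333·0.7500 = 1.7500

v = 1.7500, ω = 0.7500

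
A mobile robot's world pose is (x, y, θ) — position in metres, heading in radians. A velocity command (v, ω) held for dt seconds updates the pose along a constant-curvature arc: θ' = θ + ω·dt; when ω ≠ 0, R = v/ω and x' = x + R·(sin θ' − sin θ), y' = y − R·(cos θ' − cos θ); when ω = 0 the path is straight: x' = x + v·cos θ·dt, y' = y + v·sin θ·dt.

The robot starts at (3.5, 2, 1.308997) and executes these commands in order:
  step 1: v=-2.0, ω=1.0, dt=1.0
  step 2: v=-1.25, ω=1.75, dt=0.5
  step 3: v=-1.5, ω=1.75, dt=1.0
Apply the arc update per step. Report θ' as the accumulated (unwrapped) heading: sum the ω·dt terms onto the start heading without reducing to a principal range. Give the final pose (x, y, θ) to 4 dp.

(5.3110, 0.9483, 4.9340)

step 1: θ'=2.3090 (R=-2.0000) → pose (3.9525, 0.1364, 2.3090)
step 2: θ'=3.1840 (R=-0.7143) → pose (4.5111, -0.0965, 3.1840)
step 3: θ'=4.9340 (R=-0.8571) → pose (5.3110, 0.9483, 4.9340)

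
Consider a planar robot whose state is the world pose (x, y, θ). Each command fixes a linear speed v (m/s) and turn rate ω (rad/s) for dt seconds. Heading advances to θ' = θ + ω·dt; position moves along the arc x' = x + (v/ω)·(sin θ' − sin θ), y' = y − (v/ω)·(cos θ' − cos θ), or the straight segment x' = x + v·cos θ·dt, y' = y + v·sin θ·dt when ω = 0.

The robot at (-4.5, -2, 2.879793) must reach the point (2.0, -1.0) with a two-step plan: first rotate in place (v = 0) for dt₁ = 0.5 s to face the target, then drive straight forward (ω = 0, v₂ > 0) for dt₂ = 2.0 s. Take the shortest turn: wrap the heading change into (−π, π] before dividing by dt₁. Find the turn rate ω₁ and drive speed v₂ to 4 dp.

ω₁ = -5.4543, v₂ = 3.2882

heading to target = atan2(-1−-2, 2−-4.5) = 0.1526
Δθ = wrap(0.1526 − 2.8798) = -2.7271; ω₁ = Δθ/dt₁ = -5.4543
distance = √((2−-4.5)² + (-1−-2)²) = 6.5765; v₂ = distance/dt₂ = 3.2882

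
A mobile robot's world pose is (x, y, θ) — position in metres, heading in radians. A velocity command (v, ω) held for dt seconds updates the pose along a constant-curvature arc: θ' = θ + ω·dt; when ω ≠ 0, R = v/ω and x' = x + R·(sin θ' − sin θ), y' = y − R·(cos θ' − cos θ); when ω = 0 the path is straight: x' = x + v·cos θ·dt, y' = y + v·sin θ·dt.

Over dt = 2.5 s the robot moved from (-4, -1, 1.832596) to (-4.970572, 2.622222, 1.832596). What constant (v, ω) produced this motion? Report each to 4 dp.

v = 1.5000, ω = 0.0000

Δθ = 1.832596 − 1.832596 = 0.000000
ω = Δθ/dt = 0.000000/2.5 = 0.0000
ω = 0 → v = (Δx·cos θ + Δy·sin θ)/dt = 1.5000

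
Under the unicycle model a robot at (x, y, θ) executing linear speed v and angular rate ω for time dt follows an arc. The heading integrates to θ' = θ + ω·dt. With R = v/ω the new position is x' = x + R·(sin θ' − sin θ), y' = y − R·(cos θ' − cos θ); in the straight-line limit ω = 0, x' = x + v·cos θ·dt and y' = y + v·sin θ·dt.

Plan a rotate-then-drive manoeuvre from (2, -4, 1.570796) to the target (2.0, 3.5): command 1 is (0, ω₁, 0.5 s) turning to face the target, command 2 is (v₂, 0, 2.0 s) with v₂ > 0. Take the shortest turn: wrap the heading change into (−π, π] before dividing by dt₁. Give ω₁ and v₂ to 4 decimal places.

heading to target = atan2(3.5−-4, 2−2) = 1.5708
Δθ = wrap(1.5708 − 1.5708) = 0.0000; ω₁ = Δθ/dt₁ = 0.0000
distance = √((2−2)² + (3.5−-4)²) = 7.5000; v₂ = distance/dt₂ = 3.7500

ω₁ = 0.0000, v₂ = 3.7500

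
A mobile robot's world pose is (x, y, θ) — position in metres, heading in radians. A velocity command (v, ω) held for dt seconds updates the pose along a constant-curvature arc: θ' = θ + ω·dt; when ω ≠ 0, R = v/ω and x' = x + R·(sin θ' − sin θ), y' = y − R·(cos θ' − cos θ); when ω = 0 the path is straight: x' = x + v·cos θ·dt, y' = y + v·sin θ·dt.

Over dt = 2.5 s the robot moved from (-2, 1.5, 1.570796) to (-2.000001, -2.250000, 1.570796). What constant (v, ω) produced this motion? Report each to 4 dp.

Δθ = 1.570796 − 1.570796 = 0.000000
ω = Δθ/dt = 0.000000/2.5 = 0.0000
ω = 0 → v = (Δx·cos θ + Δy·sin θ)/dt = -1.5000

v = -1.5000, ω = 0.0000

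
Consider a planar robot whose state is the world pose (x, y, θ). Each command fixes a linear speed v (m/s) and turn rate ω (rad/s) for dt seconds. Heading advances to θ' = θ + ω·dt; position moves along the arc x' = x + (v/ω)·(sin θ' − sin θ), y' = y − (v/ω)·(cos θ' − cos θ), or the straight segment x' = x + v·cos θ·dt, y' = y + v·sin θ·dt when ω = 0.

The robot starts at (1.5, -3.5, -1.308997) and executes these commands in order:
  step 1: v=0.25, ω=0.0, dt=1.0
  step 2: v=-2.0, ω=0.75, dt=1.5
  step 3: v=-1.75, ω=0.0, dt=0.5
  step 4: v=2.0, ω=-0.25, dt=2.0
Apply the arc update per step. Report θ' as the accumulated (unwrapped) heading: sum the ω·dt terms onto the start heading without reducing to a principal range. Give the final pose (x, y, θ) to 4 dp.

(2.2081, -3.3145, -0.6840)

step 1: θ'=-1.3090 (straight) → pose (1.5647, -3.7415, -1.3090)
step 2: θ'=-0.1840 (R=-2.6667) → pose (-0.5232, -1.8100, -0.1840)
step 3: θ'=-0.1840 (straight) → pose (-1.3834, -1.6499, -0.1840)
step 4: θ'=-0.6840 (R=-8.0000) → pose (2.2081, -3.3145, -0.6840)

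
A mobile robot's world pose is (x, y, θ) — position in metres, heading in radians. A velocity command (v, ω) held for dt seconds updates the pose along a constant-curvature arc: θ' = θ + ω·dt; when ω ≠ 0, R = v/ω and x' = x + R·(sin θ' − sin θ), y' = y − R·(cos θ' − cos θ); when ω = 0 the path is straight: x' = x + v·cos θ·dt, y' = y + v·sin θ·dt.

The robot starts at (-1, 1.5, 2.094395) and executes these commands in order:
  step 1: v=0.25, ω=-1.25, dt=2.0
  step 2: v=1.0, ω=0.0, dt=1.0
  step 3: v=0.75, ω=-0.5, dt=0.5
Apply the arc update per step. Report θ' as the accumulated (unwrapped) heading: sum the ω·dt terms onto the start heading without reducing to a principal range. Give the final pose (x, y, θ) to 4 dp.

(0.4936, 1.1999, -0.6556)

step 1: θ'=-0.4056 (R=-0.2000) → pose (-0.7479, 1.7838, -0.4056)
step 2: θ'=-0.4056 (straight) → pose (0.1710, 1.3892, -0.4056)
step 3: θ'=-0.6556 (R=-1.5000) → pose (0.4936, 1.1999, -0.6556)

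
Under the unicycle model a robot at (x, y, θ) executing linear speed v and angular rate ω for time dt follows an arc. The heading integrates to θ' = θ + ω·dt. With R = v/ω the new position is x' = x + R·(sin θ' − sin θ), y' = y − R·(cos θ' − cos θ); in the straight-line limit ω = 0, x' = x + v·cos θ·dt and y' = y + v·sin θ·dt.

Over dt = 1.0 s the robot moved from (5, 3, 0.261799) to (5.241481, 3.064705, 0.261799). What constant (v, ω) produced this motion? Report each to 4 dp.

Δθ = 0.261799 − 0.261799 = 0.000000
ω = Δθ/dt = 0.000000/1.0 = 0.0000
ω = 0 → v = (Δx·cos θ + Δy·sin θ)/dt = 0.2500

v = 0.2500, ω = 0.0000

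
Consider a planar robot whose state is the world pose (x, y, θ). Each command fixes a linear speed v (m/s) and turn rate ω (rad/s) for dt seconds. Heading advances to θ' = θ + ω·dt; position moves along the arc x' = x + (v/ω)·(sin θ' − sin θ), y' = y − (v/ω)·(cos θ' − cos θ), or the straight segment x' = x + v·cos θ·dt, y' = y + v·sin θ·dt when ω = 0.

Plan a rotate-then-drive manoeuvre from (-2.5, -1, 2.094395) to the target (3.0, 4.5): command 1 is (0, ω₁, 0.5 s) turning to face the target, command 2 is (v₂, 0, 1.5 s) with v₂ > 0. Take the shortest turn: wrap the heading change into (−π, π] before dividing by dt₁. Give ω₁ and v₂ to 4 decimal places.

heading to target = atan2(4.5−-1, 3−-2.5) = 0.7854
Δθ = wrap(0.7854 − 2.0944) = -1.3090; ω₁ = Δθ/dt₁ = -2.6180
distance = √((3−-2.5)² + (4.5−-1)²) = 7.7782; v₂ = distance/dt₂ = 5.1854

ω₁ = -2.6180, v₂ = 5.1854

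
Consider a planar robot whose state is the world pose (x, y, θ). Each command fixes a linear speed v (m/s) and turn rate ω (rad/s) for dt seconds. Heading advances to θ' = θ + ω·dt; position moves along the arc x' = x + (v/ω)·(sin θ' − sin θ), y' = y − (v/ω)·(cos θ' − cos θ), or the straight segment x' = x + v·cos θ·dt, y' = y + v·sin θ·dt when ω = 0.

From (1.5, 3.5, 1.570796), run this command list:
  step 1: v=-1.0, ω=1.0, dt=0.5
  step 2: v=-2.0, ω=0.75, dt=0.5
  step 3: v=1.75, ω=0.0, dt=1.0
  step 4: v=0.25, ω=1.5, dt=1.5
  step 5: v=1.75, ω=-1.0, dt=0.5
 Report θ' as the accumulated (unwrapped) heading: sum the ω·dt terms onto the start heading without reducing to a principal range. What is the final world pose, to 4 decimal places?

step 1: θ'=2.0708 (R=-1.0000) → pose (1.6224, 3.0206, 2.0708)
step 2: θ'=2.4458 (R=-2.6667) → pose (2.2533, 2.2523, 2.4458)
step 3: θ'=2.4458 (straight) → pose (0.9101, 3.3740, 2.4458)
step 4: θ'=4.6958 (R=0.1667) → pose (0.6366, 3.2488, 4.6958)
step 5: θ'=4.1958 (R=-1.7500) → pose (0.4085, 2.4135, 4.1958)

(0.4085, 2.4135, 4.1958)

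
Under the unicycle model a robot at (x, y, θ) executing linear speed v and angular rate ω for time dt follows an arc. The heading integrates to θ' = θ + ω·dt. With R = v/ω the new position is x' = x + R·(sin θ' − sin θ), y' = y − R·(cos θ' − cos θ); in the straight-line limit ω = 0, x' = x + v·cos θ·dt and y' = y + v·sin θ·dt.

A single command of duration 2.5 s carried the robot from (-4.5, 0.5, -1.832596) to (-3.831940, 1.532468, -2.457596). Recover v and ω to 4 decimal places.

v = -0.5000, ω = -0.2500

Δθ = -2.457596 − -1.832596 = -0.625000
ω = Δθ/dt = -0.625000/2.5 = -0.2500
R = −Δy/(cos θ' − cos θ) = 2.0000
v = R·ω = 2.0000·-0.2500 = -0.5000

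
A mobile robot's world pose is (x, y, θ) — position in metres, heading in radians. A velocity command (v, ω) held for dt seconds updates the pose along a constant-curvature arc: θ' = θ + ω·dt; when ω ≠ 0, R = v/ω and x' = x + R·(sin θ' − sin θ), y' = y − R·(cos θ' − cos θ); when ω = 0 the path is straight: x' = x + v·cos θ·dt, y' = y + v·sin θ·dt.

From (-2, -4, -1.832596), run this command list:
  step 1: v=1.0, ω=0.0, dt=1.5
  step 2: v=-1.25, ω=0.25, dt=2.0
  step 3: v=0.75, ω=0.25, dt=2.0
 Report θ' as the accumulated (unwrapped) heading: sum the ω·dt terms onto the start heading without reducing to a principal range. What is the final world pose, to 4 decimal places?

(-1.6628, -4.2860, -0.8326)

step 1: θ'=-1.8326 (straight) → pose (-2.3882, -5.4489, -1.8326)
step 2: θ'=-1.3326 (R=-5.0000) → pose (-2.3590, -2.9750, -1.3326)
step 3: θ'=-0.8326 (R=3.0000) → pose (-1.6628, -4.2860, -0.8326)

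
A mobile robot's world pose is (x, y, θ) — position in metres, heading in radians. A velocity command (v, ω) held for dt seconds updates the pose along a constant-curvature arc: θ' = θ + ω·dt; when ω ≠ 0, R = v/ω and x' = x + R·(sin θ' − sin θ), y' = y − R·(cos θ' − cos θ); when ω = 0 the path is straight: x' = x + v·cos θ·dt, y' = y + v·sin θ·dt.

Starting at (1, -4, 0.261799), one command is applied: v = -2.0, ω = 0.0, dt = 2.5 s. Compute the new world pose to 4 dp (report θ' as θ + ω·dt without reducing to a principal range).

(-3.8296, -5.2941, 0.2618)

θ' = 0.2618 + 0.0·2.5 = 0.2618
ω = 0 → straight: x' = 1 + -2.0·cos(0.2618)·2.5 = -3.8296
y' = -4 + -2.0·sin(0.2618)·2.5 = -5.2941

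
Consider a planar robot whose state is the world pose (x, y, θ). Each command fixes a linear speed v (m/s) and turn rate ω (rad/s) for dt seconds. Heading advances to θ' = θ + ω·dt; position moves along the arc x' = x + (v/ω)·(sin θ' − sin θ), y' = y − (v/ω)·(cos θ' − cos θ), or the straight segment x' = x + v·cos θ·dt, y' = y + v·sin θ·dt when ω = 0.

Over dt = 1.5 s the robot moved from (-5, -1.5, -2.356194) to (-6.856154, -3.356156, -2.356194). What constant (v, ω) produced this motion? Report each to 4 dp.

Δθ = -2.356194 − -2.356194 = 0.000000
ω = Δθ/dt = 0.000000/1.5 = 0.0000
ω = 0 → v = (Δx·cos θ + Δy·sin θ)/dt = 1.7500

v = 1.7500, ω = 0.0000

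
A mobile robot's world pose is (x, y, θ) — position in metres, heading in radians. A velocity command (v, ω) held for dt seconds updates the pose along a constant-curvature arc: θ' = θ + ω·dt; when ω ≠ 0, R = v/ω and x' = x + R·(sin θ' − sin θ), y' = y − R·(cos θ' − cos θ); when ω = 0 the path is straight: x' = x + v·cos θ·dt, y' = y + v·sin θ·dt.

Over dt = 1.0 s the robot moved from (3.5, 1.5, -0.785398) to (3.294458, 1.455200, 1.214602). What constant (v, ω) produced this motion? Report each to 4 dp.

Δθ = 1.214602 − -0.785398 = 2.000000
ω = Δθ/dt = 2.000000/1.0 = 2.0000
R = Δx/(sin θ' − sin θ) = -0.1250
v = R·ω = -0.1250·2.0000 = -0.2500

v = -0.2500, ω = 2.0000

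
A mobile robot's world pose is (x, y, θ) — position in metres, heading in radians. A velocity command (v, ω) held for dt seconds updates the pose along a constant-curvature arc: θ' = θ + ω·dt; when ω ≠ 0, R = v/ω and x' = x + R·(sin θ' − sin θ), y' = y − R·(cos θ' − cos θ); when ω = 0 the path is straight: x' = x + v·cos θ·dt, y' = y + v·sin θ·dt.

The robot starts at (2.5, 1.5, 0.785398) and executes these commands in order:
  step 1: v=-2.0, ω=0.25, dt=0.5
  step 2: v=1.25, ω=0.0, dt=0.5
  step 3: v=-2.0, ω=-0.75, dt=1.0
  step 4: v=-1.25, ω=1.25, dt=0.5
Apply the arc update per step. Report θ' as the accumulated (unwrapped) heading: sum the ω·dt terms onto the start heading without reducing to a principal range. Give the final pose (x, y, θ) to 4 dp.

step 1: θ'=0.9104 (R=-8.0000) → pose (1.8389, 0.7506, 0.9104)
step 2: θ'=0.9104 (straight) → pose (2.2223, 1.2442, 0.9104)
step 3: θ'=0.1604 (R=2.6667) → pose (0.5422, 0.2476, 0.1604)
step 4: θ'=0.7854 (R=-1.0000) → pose (-0.0052, -0.0325, 0.7854)

(-0.0052, -0.0325, 0.7854)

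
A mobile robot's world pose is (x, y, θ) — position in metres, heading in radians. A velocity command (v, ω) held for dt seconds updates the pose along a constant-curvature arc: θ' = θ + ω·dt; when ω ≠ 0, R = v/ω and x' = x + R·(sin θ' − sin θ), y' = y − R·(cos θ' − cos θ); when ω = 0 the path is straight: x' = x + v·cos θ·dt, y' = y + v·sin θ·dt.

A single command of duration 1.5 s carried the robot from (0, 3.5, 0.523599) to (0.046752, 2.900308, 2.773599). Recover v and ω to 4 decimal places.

Δθ = 2.773599 − 0.523599 = 2.250000
ω = Δθ/dt = 2.250000/1.5 = 1.5000
R = −Δy/(cos θ' − cos θ) = -0.3333
v = R·ω = -0.3333·1.5000 = -0.5000

v = -0.5000, ω = 1.5000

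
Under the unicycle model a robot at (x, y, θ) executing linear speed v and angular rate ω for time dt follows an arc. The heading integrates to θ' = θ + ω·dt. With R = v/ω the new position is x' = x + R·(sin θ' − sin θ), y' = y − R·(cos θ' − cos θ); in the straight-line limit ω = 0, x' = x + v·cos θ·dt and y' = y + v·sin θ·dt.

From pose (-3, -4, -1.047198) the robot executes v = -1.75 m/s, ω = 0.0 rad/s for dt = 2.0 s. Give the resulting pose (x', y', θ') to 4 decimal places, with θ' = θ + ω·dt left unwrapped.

θ' = -1.0472 + 0.0·2.0 = -1.0472
ω = 0 → straight: x' = -3 + -1.75·cos(-1.0472)·2.0 = -4.7500
y' = -4 + -1.75·sin(-1.0472)·2.0 = -0.9689

(-4.7500, -0.9689, -1.0472)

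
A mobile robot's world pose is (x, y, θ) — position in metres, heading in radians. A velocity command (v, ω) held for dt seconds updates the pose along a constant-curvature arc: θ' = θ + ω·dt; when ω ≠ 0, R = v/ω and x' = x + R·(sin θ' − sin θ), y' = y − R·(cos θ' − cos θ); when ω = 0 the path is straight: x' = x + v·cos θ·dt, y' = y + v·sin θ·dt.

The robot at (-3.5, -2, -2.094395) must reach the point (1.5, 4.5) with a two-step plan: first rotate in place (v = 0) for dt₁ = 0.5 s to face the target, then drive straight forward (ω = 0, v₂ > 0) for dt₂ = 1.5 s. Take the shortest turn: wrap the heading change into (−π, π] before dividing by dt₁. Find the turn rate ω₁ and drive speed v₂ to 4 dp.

ω₁ = 6.0190, v₂ = 5.4671

heading to target = atan2(4.5−-2, 1.5−-3.5) = 0.9151
Δθ = wrap(0.9151 − -2.0944) = 3.0095; ω₁ = Δθ/dt₁ = 6.0190
distance = √((1.5−-3.5)² + (4.5−-2)²) = 8.2006; v₂ = distance/dt₂ = 5.4671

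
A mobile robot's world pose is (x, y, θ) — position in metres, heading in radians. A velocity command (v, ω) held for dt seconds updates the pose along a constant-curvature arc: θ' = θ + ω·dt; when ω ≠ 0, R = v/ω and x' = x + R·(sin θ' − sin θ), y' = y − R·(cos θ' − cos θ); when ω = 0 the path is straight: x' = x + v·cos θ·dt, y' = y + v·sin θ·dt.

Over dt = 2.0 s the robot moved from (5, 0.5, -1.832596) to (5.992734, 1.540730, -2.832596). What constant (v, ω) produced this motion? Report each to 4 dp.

Δθ = -2.832596 − -1.832596 = -1.000000
ω = Δθ/dt = -1.000000/2.0 = -0.5000
R = −Δy/(cos θ' − cos θ) = 1.5000
v = R·ω = 1.5000·-0.5000 = -0.7500

v = -0.7500, ω = -0.5000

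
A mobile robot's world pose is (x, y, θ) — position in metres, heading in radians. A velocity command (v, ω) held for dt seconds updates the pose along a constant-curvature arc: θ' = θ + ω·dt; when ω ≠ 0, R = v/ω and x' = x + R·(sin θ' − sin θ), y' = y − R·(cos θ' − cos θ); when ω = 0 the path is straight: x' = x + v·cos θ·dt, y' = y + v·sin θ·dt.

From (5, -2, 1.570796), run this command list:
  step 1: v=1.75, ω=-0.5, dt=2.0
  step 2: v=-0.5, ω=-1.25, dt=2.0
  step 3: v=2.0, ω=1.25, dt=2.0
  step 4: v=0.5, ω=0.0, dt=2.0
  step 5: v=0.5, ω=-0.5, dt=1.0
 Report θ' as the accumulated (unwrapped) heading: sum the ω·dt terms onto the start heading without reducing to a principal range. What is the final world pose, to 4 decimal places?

step 1: θ'=0.5708 (R=-3.5000) → pose (6.6089, 0.9451, 0.5708)
step 2: θ'=-1.9292 (R=0.4000) → pose (6.0182, 1.4220, -1.9292)
step 3: θ'=0.5708 (R=1.6000) → pose (8.3811, -0.4856, 0.5708)
step 4: θ'=0.5708 (straight) → pose (9.2225, 0.0547, 0.5708)
step 5: θ'=0.0708 (R=-1.0000) → pose (9.6921, 0.2108, 0.0708)

(9.6921, 0.2108, 0.0708)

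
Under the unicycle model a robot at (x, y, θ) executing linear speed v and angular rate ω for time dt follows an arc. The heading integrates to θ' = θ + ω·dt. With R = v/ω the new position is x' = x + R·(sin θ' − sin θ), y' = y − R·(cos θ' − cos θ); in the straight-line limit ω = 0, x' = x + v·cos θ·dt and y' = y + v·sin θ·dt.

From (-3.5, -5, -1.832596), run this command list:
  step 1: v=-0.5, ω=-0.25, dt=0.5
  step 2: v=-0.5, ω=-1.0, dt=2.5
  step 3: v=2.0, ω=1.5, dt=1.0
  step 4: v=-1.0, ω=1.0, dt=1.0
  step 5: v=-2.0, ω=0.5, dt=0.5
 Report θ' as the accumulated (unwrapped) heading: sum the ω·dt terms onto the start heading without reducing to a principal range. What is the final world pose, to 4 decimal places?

(-3.0064, -2.2817, -1.7076)

step 1: θ'=-1.9576 (R=2.0000) → pose (-3.4204, -4.7632, -1.9576)
step 2: θ'=-4.4576 (R=0.5000) → pose (-2.4735, -4.8258, -4.4576)
step 3: θ'=-2.9576 (R=1.3333) → pose (-4.0077, -3.8510, -2.9576)
step 4: θ'=-1.9576 (R=-1.0000) → pose (-3.2645, -3.2451, -1.9576)
step 5: θ'=-1.7076 (R=-4.0000) → pose (-3.0064, -2.2817, -1.7076)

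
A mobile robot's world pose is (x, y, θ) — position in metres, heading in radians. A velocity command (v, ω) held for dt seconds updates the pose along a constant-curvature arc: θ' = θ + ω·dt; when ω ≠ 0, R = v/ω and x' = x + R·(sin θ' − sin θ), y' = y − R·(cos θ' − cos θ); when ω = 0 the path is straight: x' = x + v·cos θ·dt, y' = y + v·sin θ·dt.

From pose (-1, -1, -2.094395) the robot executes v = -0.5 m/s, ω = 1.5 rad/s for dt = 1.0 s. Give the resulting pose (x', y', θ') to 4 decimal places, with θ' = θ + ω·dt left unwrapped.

(-1.1020, -0.5572, -0.5944)

θ' = -2.0944 + 1.5·1.0 = -0.5944
R = v/ω = -0.5/1.5 = -0.3333
x' = -1 + -0.3333·(sin -0.5944 − sin -2.0944) = -1.1020
y' = -1 − -0.3333·(cos -0.5944 − cos -2.0944) = -0.5572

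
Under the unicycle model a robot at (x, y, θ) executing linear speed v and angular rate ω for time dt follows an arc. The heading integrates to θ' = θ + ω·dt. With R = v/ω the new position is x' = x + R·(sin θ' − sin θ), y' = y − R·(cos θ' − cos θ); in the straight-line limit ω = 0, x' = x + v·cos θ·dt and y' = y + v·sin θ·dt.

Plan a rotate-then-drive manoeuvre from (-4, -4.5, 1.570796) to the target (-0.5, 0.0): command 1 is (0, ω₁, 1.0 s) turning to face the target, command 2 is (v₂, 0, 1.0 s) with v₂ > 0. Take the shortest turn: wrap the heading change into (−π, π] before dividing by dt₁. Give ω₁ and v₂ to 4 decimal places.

ω₁ = -0.6610, v₂ = 5.7009

heading to target = atan2(0−-4.5, -0.5−-4) = 0.9098
Δθ = wrap(0.9098 − 1.5708) = -0.6610; ω₁ = Δθ/dt₁ = -0.6610
distance = √((-0.5−-4)² + (0−-4.5)²) = 5.7009; v₂ = distance/dt₂ = 5.7009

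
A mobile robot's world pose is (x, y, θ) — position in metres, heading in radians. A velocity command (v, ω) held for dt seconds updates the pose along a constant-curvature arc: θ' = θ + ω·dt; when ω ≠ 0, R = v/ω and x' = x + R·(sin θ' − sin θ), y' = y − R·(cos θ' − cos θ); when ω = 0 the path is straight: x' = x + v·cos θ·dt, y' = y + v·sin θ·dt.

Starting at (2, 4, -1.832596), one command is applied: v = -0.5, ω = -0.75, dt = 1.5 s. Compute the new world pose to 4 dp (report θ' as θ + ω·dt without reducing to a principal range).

θ' = -1.8326 + -0.75·1.5 = -2.9576
R = v/ω = -0.5/-0.75 = 0.6667
x' = 2 + 0.6667·(sin -2.9576 − sin -1.8326) = 2.5220
y' = 4 − 0.6667·(cos -2.9576 − cos -1.8326) = 4.4829

(2.5220, 4.4829, -2.9576)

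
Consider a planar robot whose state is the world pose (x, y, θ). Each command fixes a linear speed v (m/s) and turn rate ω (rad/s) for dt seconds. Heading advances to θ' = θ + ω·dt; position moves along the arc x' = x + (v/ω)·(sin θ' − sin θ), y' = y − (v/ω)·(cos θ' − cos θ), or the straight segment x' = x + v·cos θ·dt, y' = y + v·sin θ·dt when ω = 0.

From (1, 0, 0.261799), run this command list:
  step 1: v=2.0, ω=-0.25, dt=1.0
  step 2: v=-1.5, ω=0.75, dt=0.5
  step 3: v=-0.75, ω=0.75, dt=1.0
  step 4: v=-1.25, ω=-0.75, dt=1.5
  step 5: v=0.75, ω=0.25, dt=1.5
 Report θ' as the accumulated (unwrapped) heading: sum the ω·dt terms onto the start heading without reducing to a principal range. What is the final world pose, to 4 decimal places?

(1.3190, -1.1255, 0.3868)

step 1: θ'=0.0118 (R=-8.0000) → pose (2.9762, 0.2720, 0.0118)
step 2: θ'=0.3868 (R=-2.0000) → pose (2.2453, 0.1244, 0.3868)
step 3: θ'=1.1368 (R=-1.0000) → pose (1.7152, -0.3812, 1.1368)
step 4: θ'=0.0118 (R=1.6667) → pose (0.2228, -1.3469, 0.0118)
step 5: θ'=0.3868 (R=3.0000) → pose (1.3190, -1.1255, 0.3868)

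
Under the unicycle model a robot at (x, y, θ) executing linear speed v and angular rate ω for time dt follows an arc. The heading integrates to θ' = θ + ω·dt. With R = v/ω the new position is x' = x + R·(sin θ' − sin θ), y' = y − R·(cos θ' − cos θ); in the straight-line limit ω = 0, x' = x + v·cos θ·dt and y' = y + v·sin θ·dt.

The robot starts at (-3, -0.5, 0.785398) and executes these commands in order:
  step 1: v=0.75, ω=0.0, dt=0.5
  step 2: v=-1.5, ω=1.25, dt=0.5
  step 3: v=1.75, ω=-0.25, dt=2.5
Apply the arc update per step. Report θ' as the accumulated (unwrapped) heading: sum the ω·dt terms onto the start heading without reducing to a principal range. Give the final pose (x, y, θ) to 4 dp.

step 1: θ'=0.7854 (straight) → pose (-2.7348, -0.2348, 0.7854)
step 2: θ'=1.4104 (R=-1.2000) → pose (-3.0709, -0.8917, 1.4104)
step 3: θ'=0.7854 (R=-7.0000) → pose (-1.1105, 2.9401, 0.7854)

(-1.1105, 2.9401, 0.7854)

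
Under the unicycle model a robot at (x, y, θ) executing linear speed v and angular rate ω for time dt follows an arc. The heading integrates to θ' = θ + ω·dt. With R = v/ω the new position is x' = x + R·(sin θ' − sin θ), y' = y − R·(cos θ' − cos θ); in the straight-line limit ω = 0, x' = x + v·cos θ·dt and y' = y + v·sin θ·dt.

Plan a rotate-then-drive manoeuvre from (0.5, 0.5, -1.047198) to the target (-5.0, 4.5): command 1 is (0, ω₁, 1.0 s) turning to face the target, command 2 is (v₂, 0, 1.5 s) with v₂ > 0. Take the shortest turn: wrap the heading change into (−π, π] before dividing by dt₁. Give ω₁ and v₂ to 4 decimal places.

heading to target = atan2(4.5−0.5, -5−0.5) = 2.5128
Δθ = wrap(2.5128 − -1.0472) = -2.7232; ω₁ = Δθ/dt₁ = -2.7232
distance = √((-5−0.5)² + (4.5−0.5)²) = 6.8007; v₂ = distance/dt₂ = 4.5338

ω₁ = -2.7232, v₂ = 4.5338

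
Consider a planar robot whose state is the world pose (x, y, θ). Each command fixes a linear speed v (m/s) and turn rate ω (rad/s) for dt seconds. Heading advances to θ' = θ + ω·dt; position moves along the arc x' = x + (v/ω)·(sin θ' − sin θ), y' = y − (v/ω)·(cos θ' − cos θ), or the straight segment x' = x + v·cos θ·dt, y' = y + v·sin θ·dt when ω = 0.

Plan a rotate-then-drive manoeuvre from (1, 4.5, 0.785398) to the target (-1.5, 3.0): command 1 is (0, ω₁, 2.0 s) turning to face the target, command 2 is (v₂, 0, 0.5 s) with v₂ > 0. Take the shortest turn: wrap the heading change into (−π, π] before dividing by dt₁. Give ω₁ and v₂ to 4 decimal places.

ω₁ = 1.4483, v₂ = 5.8310

heading to target = atan2(3−4.5, -1.5−1) = -2.6012
Δθ = wrap(-2.6012 − 0.7854) = 2.8966; ω₁ = Δθ/dt₁ = 1.4483
distance = √((-1.5−1)² + (3−4.5)²) = 2.9155; v₂ = distance/dt₂ = 5.8310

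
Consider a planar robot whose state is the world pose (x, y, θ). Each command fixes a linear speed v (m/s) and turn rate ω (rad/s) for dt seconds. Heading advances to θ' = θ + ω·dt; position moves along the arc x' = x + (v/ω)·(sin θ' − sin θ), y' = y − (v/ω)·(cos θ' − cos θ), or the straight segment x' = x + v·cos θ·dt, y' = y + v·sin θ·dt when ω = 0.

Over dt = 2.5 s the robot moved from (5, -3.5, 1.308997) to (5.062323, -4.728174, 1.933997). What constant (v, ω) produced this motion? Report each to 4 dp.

Δθ = 1.933997 − 1.308997 = 0.625000
ω = Δθ/dt = 0.625000/2.5 = 0.2500
R = −Δy/(cos θ' − cos θ) = -2.0000
v = R·ω = -2.0000·0.2500 = -0.5000

v = -0.5000, ω = 0.2500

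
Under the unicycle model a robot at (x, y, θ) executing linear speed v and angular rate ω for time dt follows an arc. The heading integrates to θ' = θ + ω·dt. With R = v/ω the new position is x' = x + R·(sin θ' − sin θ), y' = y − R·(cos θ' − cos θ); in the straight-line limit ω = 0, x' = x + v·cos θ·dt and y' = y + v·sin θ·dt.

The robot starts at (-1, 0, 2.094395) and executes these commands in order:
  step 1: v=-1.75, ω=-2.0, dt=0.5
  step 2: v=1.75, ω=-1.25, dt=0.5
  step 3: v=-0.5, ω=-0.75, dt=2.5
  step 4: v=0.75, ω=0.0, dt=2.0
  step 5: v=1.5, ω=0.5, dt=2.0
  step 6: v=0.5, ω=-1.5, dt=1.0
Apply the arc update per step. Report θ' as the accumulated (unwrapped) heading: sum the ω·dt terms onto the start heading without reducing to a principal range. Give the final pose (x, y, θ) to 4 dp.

(0.8769, -3.9059, -1.9056)

step 1: θ'=1.0944 (R=0.8750) → pose (-0.9802, -0.8388, 1.0944)
step 2: θ'=0.4694 (R=-1.4000) → pose (-0.3694, -0.2322, 0.4694)
step 3: θ'=-1.4056 (R=0.6667) → pose (-1.3285, 0.2527, -1.4056)
step 4: θ'=-1.4056 (straight) → pose (-1.0819, -1.2268, -1.4056)
step 5: θ'=-0.4056 (R=3.0000) → pose (0.6936, -3.4901, -0.4056)
step 6: θ'=-1.9056 (R=-0.3333) → pose (0.8769, -3.9059, -1.9056)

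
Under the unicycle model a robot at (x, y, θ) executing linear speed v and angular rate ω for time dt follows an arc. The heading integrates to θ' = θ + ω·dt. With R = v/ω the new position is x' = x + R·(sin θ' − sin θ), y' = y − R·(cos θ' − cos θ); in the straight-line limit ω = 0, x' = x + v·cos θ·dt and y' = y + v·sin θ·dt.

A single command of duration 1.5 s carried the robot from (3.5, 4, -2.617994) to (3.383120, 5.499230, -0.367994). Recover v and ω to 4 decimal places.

v = -1.2500, ω = 1.5000

Δθ = -0.367994 − -2.617994 = 2.250000
ω = Δθ/dt = 2.250000/1.5 = 1.5000
R = −Δy/(cos θ' − cos θ) = -0.8333
v = R·ω = -0.8333·1.5000 = -1.2500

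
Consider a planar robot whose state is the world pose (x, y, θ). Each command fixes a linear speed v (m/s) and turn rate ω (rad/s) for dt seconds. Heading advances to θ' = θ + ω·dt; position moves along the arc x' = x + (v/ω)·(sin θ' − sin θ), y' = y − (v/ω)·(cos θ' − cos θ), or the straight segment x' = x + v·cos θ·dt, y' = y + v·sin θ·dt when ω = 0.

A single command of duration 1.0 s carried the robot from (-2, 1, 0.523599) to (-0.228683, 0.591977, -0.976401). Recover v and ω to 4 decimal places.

Δθ = -0.976401 − 0.523599 = -1.500000
ω = Δθ/dt = -1.500000/1.0 = -1.5000
R = Δx/(sin θ' − sin θ) = -1.3333
v = R·ω = -1.3333·-1.5000 = 2.0000

v = 2.0000, ω = -1.5000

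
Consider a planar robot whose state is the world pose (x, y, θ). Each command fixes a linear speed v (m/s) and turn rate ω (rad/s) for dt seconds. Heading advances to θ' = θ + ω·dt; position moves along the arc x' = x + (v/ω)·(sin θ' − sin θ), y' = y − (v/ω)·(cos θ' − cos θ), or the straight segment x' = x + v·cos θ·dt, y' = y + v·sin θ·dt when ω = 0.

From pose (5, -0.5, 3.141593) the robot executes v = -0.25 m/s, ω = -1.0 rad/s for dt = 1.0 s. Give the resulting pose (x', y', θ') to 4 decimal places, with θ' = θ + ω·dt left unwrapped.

(5.2104, -0.6149, 2.1416)

θ' = 3.1416 + -1.0·1.0 = 2.1416
R = v/ω = -0.25/-1.0 = 0.2500
x' = 5 + 0.2500·(sin 2.1416 − sin 3.1416) = 5.2104
y' = -0.5 − 0.2500·(cos 2.1416 − cos 3.1416) = -0.6149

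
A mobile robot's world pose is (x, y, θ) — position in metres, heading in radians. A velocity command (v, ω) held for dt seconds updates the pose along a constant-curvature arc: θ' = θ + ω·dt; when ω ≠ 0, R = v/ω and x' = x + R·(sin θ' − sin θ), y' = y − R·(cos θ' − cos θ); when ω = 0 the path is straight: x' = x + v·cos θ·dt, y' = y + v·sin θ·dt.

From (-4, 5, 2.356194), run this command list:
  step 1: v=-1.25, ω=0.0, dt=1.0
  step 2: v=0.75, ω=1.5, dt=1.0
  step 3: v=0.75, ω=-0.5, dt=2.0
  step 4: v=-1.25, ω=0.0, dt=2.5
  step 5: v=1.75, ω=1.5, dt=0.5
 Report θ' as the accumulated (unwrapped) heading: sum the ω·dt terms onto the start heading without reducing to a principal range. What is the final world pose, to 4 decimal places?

(-3.0552, 2.8777, 3.6062)

step 1: θ'=2.3562 (straight) → pose (-3.1161, 4.1161, 2.3562)
step 2: θ'=3.8562 (R=0.5000) → pose (-3.7973, 4.1402, 3.8562)
step 3: θ'=2.8562 (R=-1.5000) → pose (-5.2026, 3.8339, 2.8562)
step 4: θ'=2.8562 (straight) → pose (-2.2040, 2.9541, 2.8562)
step 5: θ'=3.6062 (R=1.1667) → pose (-3.0552, 2.8777, 3.6062)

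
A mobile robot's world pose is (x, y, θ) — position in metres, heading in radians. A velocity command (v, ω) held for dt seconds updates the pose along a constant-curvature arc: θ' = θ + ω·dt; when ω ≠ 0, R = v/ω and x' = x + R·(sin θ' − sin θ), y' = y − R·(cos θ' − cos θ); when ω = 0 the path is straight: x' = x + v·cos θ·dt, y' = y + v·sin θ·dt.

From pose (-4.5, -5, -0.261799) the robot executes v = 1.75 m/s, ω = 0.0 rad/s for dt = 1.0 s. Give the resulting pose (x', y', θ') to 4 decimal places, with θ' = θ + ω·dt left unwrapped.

(-2.8096, -5.4529, -0.2618)

θ' = -0.2618 + 0.0·1.0 = -0.2618
ω = 0 → straight: x' = -4.5 + 1.75·cos(-0.2618)·1.0 = -2.8096
y' = -5 + 1.75·sin(-0.2618)·1.0 = -5.4529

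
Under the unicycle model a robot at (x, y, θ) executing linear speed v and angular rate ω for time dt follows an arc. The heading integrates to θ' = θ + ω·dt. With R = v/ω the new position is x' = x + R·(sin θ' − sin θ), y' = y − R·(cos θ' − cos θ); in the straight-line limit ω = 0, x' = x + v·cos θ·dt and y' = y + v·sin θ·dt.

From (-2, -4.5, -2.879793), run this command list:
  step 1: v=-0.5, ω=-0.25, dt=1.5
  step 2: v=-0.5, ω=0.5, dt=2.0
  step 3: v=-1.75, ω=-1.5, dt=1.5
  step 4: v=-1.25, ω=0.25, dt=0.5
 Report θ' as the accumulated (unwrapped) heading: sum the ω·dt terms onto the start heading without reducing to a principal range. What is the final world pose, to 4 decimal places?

(1.8441, -5.1816, -4.3798)

step 1: θ'=-3.2548 (R=2.0000) → pose (-1.2564, -4.4447, -3.2548)
step 2: θ'=-2.2548 (R=-1.0000) → pose (-0.3684, -4.0829, -2.2548)
step 3: θ'=-4.5048 (R=1.1667) → pose (1.6774, -4.5797, -4.5048)
step 4: θ'=-4.3798 (R=-5.0000) → pose (1.8441, -5.1816, -4.3798)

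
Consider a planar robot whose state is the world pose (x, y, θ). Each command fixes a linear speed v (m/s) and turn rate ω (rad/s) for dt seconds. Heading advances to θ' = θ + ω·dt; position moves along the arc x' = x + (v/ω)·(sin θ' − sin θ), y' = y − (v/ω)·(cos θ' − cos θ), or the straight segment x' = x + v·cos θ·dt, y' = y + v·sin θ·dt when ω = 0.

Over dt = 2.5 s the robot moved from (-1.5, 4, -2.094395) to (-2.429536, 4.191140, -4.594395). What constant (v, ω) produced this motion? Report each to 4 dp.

Δθ = -4.594395 − -2.094395 = -2.500000
ω = Δθ/dt = -2.500000/2.5 = -1.0000
R = Δx/(sin θ' − sin θ) = -0.5000
v = R·ω = -0.5000·-1.0000 = 0.5000

v = 0.5000, ω = -1.0000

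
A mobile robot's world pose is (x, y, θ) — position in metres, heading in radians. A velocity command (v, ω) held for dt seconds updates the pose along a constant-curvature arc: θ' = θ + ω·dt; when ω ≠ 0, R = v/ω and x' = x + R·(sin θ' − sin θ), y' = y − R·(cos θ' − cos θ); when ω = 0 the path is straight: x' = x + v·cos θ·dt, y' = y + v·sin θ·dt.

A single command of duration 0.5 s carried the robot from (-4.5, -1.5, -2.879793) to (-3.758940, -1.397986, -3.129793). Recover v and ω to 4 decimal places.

v = -1.5000, ω = -0.5000

Δθ = -3.129793 − -2.879793 = -0.250000
ω = Δθ/dt = -0.250000/0.5 = -0.5000
R = Δx/(sin θ' − sin θ) = 3.0000
v = R·ω = 3.0000·-0.5000 = -1.5000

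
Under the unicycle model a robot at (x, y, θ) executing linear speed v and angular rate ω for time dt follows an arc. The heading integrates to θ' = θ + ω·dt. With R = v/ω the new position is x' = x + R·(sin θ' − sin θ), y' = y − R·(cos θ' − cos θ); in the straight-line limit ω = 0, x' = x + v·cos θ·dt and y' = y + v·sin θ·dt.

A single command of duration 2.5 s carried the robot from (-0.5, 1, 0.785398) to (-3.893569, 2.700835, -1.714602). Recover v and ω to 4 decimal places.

Δθ = -1.714602 − 0.785398 = -2.500000
ω = Δθ/dt = -2.500000/2.5 = -1.0000
R = Δx/(sin θ' − sin θ) = 2.0000
v = R·ω = 2.0000·-1.0000 = -2.0000

v = -2.0000, ω = -1.0000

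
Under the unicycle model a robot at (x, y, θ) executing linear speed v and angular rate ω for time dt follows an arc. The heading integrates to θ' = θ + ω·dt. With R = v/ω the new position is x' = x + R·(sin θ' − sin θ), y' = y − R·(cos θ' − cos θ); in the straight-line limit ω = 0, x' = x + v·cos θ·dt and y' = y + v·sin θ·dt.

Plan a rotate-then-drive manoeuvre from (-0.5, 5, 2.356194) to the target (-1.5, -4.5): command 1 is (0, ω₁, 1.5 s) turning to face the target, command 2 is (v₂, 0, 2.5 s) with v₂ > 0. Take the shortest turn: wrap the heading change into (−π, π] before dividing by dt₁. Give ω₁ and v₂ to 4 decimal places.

ω₁ = 1.5009, v₂ = 3.8210

heading to target = atan2(-4.5−5, -1.5−-0.5) = -1.6757
Δθ = wrap(-1.6757 − 2.3562) = 2.2513; ω₁ = Δθ/dt₁ = 1.5009
distance = √((-1.5−-0.5)² + (-4.5−5)²) = 9.5525; v₂ = distance/dt₂ = 3.8210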